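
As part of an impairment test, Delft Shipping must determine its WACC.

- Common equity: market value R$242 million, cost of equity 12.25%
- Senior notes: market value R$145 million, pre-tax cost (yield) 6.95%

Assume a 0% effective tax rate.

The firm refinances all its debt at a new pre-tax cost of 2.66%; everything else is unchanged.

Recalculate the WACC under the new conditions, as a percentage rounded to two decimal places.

After the change:
Total capital V = 242 + 145 = 387.
Equity: weight = 242/387 = 0.6253; cost = 12.25%.
Senior notes: weight = 145/387 = 0.3747; after-tax cost = 2.66% × (1 − 0%) = 2.6600%.
WACC = 0.6253 × 12.2500% + 0.3747 × 2.6600% = 8.6568%.

8.66%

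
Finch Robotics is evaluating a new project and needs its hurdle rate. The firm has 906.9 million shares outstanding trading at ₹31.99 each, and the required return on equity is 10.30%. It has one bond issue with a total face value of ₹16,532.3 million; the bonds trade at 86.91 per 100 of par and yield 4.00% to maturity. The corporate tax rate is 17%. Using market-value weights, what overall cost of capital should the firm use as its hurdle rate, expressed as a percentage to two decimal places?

Market value of equity E = 31.99 × 906.9m = 29011.731m. Market value of debt D = 16532.3m × 86.91/100 = 14368.22193m.
Total capital V = 29011.731 + 14368.22193 = 43379.95293.
Equity: weight = 29011.731/43379.95293 = 0.6688; cost = 10.3%.
Bonds outstanding: weight = 14368.22193/43379.95293 = 0.3312; after-tax cost = 4% × (1 − 17%) = 3.3200%.
WACC = 0.6688 × 10.3000% + 0.3312 × 3.3200% = 7.9881%.

7.99%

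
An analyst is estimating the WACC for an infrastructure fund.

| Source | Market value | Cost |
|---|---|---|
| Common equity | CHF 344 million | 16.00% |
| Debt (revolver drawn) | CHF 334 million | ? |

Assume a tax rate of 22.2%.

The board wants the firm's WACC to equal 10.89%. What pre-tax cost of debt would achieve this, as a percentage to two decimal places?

7.23%

Total capital V = 344 + 334 = 678.
Equity weight = 344/678 = 0.5074.
Revolver drawn weight = 334/678 = 0.4926.
Equity contribution = 0.5074 × 16% = 8.1180%.
Remaining for debt = 10.89% − 8.1180% = 2.7720%.
Rd × (1 − 22.2%) × 0.4926 = 2.7720%  ⇒  Rd = 7.2327%.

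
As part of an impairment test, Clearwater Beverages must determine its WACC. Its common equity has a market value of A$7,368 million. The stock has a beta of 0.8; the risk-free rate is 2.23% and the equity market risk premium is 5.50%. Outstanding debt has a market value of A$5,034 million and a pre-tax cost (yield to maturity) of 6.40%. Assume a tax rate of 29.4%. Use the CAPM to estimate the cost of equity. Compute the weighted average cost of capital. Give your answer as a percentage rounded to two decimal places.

Cost of equity via CAPM: Re = 2.23% + 0.8 × 5.5% = 6.6300%.
Total capital V = 7368 + 5034 = 12402.
Equity: weight = 7368/12402 = 0.5941; cost = 6.63%.
Debt: weight = 5034/12402 = 0.4059; after-tax cost = 6.4% × (1 − 29.4%) = 4.5184%.
WACC = 0.5941 × 6.6300% + 0.4059 × 4.5184% = 5.7729%.

5.77%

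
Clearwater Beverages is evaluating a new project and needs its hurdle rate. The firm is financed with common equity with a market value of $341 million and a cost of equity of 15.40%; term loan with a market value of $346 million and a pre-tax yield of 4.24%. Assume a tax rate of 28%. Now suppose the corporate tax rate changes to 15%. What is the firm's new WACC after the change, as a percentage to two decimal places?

After the change:
Total capital V = 341 + 346 = 687.
Equity: weight = 341/687 = 0.4964; cost = 15.4%.
Term loan: weight = 346/687 = 0.5036; after-tax cost = 4.24% × (1 − 15%) = 3.6040%.
WACC = 0.4964 × 15.4000% + 0.5036 × 3.6040% = 9.4591%.

9.46%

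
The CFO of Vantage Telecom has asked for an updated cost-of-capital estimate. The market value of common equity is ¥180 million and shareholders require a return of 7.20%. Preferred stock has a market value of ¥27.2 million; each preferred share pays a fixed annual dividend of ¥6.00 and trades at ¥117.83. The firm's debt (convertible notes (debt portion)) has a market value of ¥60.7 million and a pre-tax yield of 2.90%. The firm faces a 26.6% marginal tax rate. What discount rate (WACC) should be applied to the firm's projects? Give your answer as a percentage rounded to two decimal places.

5.84%

Cost of preferred: Rp = 6.0 / 117.83 = 5.0921%.
Total capital V = 180 + 27.2 + 60.7 = 267.9.
Equity: weight = 180/267.9 = 0.6719; cost = 7.2%.
Preferred: weight = 27.2/267.9 = 0.1015; cost = 5.0921%.
Convertible notes (debt portion): weight = 60.7/267.9 = 0.2266; after-tax cost = 2.9% × (1 − 26.6%) = 2.1286%.
WACC = 0.6719 × 7.2000% + 0.1015 × 5.0921% + 0.2266 × 2.1286% = 5.8369%.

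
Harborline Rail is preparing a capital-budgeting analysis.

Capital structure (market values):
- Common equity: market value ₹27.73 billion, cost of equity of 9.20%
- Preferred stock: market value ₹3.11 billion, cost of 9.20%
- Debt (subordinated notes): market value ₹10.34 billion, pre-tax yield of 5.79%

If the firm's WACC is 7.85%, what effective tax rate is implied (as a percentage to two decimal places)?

33.96%

Total capital V = 27.73 + 3.11 + 10.34 = 41.18.
Equity weight = 27.73/41.18 = 0.6734.
Preferred weight = 3.11/41.18 = 0.0755.
Subordinated notes weight = 10.34/41.18 = 0.2511.
Equity contribution = 0.6734 × 9.2% = 6.1951%.
Preferred contribution = 0.0755 × 9.2% = 0.6948%.
Debt contribution must be 7.85% − 6.8899% = 0.9601%.
0.2511 × 5.79% × (1 − T) = 0.9601%  ⇒  (1 − T) = 0.6604.
T = 33.9637%.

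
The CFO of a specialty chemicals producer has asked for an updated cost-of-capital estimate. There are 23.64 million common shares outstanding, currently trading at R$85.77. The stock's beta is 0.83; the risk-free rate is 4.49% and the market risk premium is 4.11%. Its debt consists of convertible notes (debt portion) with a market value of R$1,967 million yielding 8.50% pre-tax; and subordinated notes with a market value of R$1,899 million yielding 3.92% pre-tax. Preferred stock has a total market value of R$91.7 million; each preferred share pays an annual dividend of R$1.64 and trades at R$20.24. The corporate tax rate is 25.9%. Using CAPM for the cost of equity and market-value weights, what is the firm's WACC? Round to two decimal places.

5.79%

Cost of equity via CAPM: Re = 4.49% + 0.83 × 4.11% = 7.9013%.
Cost of preferred: Rp = 1.64 / 20.24 = 8.1028%.
Market value of equity E = 85.77 × 23.64m = 2027.6028m.
Total capital V = 2027.6028 + 91.7 + 1967 + 1899 = 5985.3028.
Equity: weight = 2027.6028/5985.3028 = 0.3388; cost = 7.9013%.
Preferred: weight = 91.7/5985.3028 = 0.0153; cost = 8.1028%.
Convertible notes (debt portion): weight = 1967/5985.3028 = 0.3286; after-tax cost = 8.5% × (1 − 25.9%) = 6.2985%.
Subordinated notes: weight = 1899/5985.3028 = 0.3173; after-tax cost = 3.92% × (1 − 25.9%) = 2.9047%.
WACC = 0.3388 × 7.9013% + 0.0153 × 8.1028% + 0.3286 × 6.2985% + 0.3173 × 2.9047% = 5.7923%.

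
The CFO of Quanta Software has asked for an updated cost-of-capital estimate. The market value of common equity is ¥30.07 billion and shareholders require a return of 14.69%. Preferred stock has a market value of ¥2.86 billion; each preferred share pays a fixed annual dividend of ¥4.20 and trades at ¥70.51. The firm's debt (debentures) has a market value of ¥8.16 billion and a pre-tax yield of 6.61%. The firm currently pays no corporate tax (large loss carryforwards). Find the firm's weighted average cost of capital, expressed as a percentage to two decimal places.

12.48%

Cost of preferred: Rp = 4.2 / 70.51 = 5.9566%.
Total capital V = 30.07 + 2.86 + 8.16 = 41.09.
Equity: weight = 30.07/41.09 = 0.7318; cost = 14.69%.
Preferred: weight = 2.86/41.09 = 0.0696; cost = 5.9566%.
Debentures: weight = 8.16/41.09 = 0.1986; after-tax cost = 6.61% × (1 − 0%) = 6.6100%.
WACC = 0.7318 × 14.6900% + 0.0696 × 5.9566% + 0.1986 × 6.6100% = 12.4775%.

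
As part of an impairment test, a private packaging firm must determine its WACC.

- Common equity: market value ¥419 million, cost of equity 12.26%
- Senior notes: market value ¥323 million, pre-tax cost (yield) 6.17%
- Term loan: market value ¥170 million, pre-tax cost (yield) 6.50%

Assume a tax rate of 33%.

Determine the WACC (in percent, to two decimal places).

Total capital V = 419 + 323 + 170 = 912.
Equity: weight = 419/912 = 0.4594; cost = 12.26%.
Senior notes: weight = 323/912 = 0.3542; after-tax cost = 6.17% × (1 − 33%) = 4.1339%.
Term loan: weight = 170/912 = 0.1864; after-tax cost = 6.5% × (1 − 33%) = 4.3550%.
WACC = 0.4594 × 12.2600% + 0.3542 × 4.1339% + 0.1864 × 4.3550% = 7.9085%.

7.91%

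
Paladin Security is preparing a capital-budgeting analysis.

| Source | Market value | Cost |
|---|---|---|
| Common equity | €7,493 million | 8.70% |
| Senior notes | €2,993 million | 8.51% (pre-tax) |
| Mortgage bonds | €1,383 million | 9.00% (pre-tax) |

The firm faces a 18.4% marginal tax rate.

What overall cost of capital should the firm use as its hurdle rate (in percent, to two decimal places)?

8.10%

Total capital V = 7493 + 2993 + 1383 = 11869.
Equity: weight = 7493/11869 = 0.6313; cost = 8.7%.
Senior notes: weight = 2993/11869 = 0.2522; after-tax cost = 8.51% × (1 − 18.4%) = 6.9442%.
Mortgage bonds: weight = 1383/11869 = 0.1165; after-tax cost = 9% × (1 − 18.4%) = 7.3440%.
WACC = 0.6313 × 8.7000% + 0.2522 × 6.9442% + 0.1165 × 7.3440% = 8.0992%.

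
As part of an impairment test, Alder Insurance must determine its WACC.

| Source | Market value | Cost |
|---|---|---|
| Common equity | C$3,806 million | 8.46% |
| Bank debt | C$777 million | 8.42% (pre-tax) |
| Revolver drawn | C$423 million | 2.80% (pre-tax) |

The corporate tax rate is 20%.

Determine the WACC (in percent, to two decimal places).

Total capital V = 3806 + 777 + 423 = 5006.
Equity: weight = 3806/5006 = 0.7603; cost = 8.46%.
Bank debt: weight = 777/5006 = 0.1552; after-tax cost = 8.42% × (1 − 20%) = 6.7360%.
Revolver drawn: weight = 423/5006 = 0.0845; after-tax cost = 2.8% × (1 − 20%) = 2.2400%.
WACC = 0.7603 × 8.4600% + 0.1552 × 6.7360% + 0.0845 × 2.2400% = 7.6668%.

7.67%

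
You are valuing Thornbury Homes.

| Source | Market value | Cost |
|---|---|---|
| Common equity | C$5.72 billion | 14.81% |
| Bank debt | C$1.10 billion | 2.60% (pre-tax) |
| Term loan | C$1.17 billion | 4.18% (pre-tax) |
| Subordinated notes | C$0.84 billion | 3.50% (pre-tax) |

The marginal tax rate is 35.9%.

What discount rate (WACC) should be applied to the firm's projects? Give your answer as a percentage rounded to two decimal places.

Total capital V = 5.72 + 1.1 + 1.17 + 0.84 = 8.83.
Equity: weight = 5.72/8.83 = 0.6478; cost = 14.81%.
Bank debt: weight = 1.1/8.83 = 0.1246; after-tax cost = 2.6% × (1 − 35.9%) = 1.6666%.
Term loan: weight = 1.17/8.83 = 0.1325; after-tax cost = 4.18% × (1 − 35.9%) = 2.6794%.
Subordinated notes: weight = 0.84/8.83 = 0.0951; after-tax cost = 3.5% × (1 − 35.9%) = 2.2435%.
WACC = 0.6478 × 14.8100% + 0.1246 × 1.6666% + 0.1325 × 2.6794% + 0.0951 × 2.2435% = 10.3699%.

10.37%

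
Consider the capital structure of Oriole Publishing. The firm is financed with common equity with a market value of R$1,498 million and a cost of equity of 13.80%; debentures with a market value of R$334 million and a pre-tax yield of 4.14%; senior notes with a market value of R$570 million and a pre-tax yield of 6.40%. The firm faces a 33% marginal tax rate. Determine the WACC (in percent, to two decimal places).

10.01%

Total capital V = 1498 + 334 + 570 = 2402.
Equity: weight = 1498/2402 = 0.6236; cost = 13.8%.
Debentures: weight = 334/2402 = 0.1391; after-tax cost = 4.14% × (1 − 33%) = 2.7738%.
Senior notes: weight = 570/2402 = 0.2373; after-tax cost = 6.4% × (1 − 33%) = 4.2880%.
WACC = 0.6236 × 13.8000% + 0.1391 × 2.7738% + 0.2373 × 4.2880% = 10.0096%.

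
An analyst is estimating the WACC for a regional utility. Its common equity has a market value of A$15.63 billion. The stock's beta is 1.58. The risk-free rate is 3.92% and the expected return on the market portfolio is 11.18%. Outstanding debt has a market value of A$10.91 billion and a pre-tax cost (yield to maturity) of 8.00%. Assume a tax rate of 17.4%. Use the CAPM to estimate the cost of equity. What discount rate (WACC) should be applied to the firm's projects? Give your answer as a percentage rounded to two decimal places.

Market risk premium = 11.18% − 3.92% = 7.26%.
Cost of equity via CAPM: Re = 3.92% + 1.58 × 7.26% = 15.3908%.
Total capital V = 15.63 + 10.91 = 26.54.
Equity: weight = 15.63/26.54 = 0.5889; cost = 15.3908%.
Debt: weight = 10.91/26.54 = 0.4111; after-tax cost = 8% × (1 − 17.4%) = 6.6080%.
WACC = 0.5889 × 15.3908% + 0.4111 × 6.6080% = 11.7804%.

11.78%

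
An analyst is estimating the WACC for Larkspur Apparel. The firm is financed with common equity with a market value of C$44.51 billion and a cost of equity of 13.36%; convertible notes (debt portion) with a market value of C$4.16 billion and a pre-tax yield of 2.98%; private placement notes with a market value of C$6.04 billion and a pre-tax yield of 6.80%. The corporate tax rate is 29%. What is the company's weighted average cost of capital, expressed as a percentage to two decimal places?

Total capital V = 44.51 + 4.16 + 6.04 = 54.71.
Equity: weight = 44.51/54.71 = 0.8136; cost = 13.36%.
Convertible notes (debt portion): weight = 4.16/54.71 = 0.0760; after-tax cost = 2.98% × (1 − 29%) = 2.1158%.
Private placement notes: weight = 6.04/54.71 = 0.1104; after-tax cost = 6.8% × (1 − 29%) = 4.8280%.
WACC = 0.8136 × 13.3600% + 0.0760 × 2.1158% + 0.1104 × 4.8280% = 11.5631%.

11.56%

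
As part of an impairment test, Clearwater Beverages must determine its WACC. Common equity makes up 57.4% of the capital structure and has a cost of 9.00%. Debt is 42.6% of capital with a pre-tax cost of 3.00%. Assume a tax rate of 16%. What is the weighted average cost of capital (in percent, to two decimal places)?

After-tax cost of debt = 3% × (1 − 16%) = 2.5200%.
WACC = 0.574 × 9.0000% + 0.426 × 2.5200% = 6.2395%.

6.24%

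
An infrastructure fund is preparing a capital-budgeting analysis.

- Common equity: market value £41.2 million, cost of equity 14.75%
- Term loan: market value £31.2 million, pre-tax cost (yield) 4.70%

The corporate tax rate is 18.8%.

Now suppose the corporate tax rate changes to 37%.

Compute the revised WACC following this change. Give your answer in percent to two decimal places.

After the change:
Total capital V = 41.2 + 31.2 = 72.4.
Equity: weight = 41.2/72.4 = 0.5691; cost = 14.75%.
Term loan: weight = 31.2/72.4 = 0.4309; after-tax cost = 4.7% × (1 − 37%) = 2.9610%.
WACC = 0.5691 × 14.7500% + 0.4309 × 2.9610% = 9.6697%.

9.67%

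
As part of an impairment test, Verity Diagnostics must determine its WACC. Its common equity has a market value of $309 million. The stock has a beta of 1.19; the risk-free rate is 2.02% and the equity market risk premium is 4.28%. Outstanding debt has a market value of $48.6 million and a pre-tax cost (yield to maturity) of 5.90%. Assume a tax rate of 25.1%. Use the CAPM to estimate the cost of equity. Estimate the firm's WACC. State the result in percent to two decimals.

6.75%

Cost of equity via CAPM: Re = 2.02% + 1.19 × 4.28% = 7.1132%.
Total capital V = 309 + 48.6 = 357.6.
Equity: weight = 309/357.6 = 0.8641; cost = 7.1132%.
Debt: weight = 48.6/357.6 = 0.1359; after-tax cost = 5.9% × (1 − 25.1%) = 4.4191%.
WACC = 0.8641 × 7.1132% + 0.1359 × 4.4191% = 6.7471%.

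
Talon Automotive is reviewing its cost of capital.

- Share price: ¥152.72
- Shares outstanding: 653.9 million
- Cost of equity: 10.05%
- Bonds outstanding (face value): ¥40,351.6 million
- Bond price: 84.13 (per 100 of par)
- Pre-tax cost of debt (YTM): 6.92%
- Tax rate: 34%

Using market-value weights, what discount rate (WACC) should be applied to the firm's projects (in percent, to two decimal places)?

8.66%

Market value of equity E = 152.72 × 653.9m = 99863.608m. Market value of debt D = 40351.6m × 84.13/100 = 33947.80108m.
Total capital V = 99863.608 + 33947.80108 = 133811.40908.
Equity: weight = 99863.608/133811.40908 = 0.7463; cost = 10.05%.
Bonds outstanding: weight = 33947.80108/133811.40908 = 0.2537; after-tax cost = 6.92% × (1 − 34%) = 4.5672%.
WACC = 0.7463 × 10.0500% + 0.2537 × 4.5672% = 8.6590%.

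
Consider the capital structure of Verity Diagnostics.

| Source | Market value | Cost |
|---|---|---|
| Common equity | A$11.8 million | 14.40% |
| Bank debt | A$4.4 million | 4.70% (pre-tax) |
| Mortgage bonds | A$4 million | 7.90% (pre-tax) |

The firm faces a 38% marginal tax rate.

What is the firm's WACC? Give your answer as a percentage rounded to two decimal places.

10.02%

Total capital V = 11.8 + 4.4 + 4 = 20.2.
Equity: weight = 11.8/20.2 = 0.5842; cost = 14.4%.
Bank debt: weight = 4.4/20.2 = 0.2178; after-tax cost = 4.7% × (1 − 38%) = 2.9140%.
Mortgage bonds: weight = 4/20.2 = 0.1980; after-tax cost = 7.9% × (1 − 38%) = 4.8980%.
WACC = 0.5842 × 14.4000% + 0.2178 × 2.9140% + 0.1980 × 4.8980% = 10.0165%.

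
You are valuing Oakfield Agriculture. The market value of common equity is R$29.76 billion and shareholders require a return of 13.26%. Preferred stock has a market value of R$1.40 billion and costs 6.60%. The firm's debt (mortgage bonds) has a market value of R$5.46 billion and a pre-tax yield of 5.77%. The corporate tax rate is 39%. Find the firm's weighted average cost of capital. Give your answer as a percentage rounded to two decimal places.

11.55%

Total capital V = 29.76 + 1.4 + 5.46 = 36.62.
Equity: weight = 29.76/36.62 = 0.8127; cost = 13.26%.
Preferred: weight = 1.4/36.62 = 0.0382; cost = 6.6%.
Mortgage bonds: weight = 5.46/36.62 = 0.1491; after-tax cost = 5.77% × (1 − 39%) = 3.5197%.
WACC = 0.8127 × 13.2600% + 0.0382 × 6.6000% + 0.1491 × 3.5197% = 11.5531%.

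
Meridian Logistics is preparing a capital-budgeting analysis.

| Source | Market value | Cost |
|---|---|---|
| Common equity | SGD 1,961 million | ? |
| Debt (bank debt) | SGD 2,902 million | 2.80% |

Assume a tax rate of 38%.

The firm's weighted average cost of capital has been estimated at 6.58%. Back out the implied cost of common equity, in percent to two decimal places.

13.75%

Total capital V = 1961 + 2902 = 4863.
Equity weight = 1961/4863 = 0.4032.
Bank debt weight = 2902/4863 = 0.5968.
Debt contribution = 0.5968 × 2.8% × (1 − 38%) = 1.0360%.
Required equity contribution = 6.58% − 1.0360% = 5.5440%.
Re = 5.5440% / 0.4032 = 13.7484%.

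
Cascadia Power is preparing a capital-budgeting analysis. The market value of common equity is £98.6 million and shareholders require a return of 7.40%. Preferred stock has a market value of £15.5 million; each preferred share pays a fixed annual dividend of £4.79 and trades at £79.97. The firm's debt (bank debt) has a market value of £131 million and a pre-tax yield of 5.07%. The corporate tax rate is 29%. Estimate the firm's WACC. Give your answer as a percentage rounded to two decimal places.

5.28%

Cost of preferred: Rp = 4.79 / 79.97 = 5.9897%.
Total capital V = 98.6 + 15.5 + 131 = 245.1.
Equity: weight = 98.6/245.1 = 0.4023; cost = 7.4%.
Preferred: weight = 15.5/245.1 = 0.0632; cost = 5.9897%.
Bank debt: weight = 131/245.1 = 0.5345; after-tax cost = 5.07% × (1 − 29%) = 3.5997%.
WACC = 0.4023 × 7.4000% + 0.0632 × 5.9897% + 0.5345 × 3.5997% = 5.2796%.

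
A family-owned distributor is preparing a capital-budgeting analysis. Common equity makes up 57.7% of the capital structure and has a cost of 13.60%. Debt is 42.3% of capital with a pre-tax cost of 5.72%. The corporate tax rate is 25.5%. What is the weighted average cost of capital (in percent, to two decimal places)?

9.65%

After-tax cost of debt = 5.72% × (1 − 25.5%) = 4.2614%.
WACC = 0.577 × 13.6000% + 0.423 × 4.2614% = 9.6498%.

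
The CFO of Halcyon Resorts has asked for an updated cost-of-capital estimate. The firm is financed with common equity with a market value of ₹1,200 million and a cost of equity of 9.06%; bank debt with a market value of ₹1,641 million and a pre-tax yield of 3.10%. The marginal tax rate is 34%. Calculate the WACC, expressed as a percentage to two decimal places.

Total capital V = 1200 + 1641 = 2841.
Equity: weight = 1200/2841 = 0.4224; cost = 9.06%.
Bank debt: weight = 1641/2841 = 0.5776; after-tax cost = 3.1% × (1 − 34%) = 2.0460%.
WACC = 0.4224 × 9.0600% + 0.5776 × 2.0460% = 5.0086%.

5.01%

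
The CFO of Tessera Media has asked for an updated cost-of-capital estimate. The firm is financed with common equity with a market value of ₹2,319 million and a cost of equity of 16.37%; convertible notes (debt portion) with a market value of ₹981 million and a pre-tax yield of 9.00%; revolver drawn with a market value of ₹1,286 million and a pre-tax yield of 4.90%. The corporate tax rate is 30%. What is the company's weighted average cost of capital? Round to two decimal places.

10.59%

Total capital V = 2319 + 981 + 1286 = 4586.
Equity: weight = 2319/4586 = 0.5057; cost = 16.37%.
Convertible notes (debt portion): weight = 981/4586 = 0.2139; after-tax cost = 9% × (1 − 30%) = 6.3000%.
Revolver drawn: weight = 1286/4586 = 0.2804; after-tax cost = 4.9% × (1 − 30%) = 3.4300%.
WACC = 0.5057 × 16.3700% + 0.2139 × 6.3000% + 0.2804 × 3.4300% = 10.5873%.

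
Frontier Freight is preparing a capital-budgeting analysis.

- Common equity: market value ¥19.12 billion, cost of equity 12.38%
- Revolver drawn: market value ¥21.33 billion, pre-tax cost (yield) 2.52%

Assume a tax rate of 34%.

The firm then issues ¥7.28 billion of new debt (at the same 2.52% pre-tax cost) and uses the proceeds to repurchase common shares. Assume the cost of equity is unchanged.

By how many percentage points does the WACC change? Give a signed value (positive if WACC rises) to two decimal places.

Current WACC:
Total capital V = 19.12 + 21.33 = 40.45.
Equity: weight = 19.12/40.45 = 0.4727; cost = 12.38%.
Revolver drawn: weight = 21.33/40.45 = 0.5273; after-tax cost = 2.52% × (1 − 34%) = 1.6632%.
WACC = 0.4727 × 12.3800% + 0.5273 × 1.6632% = 6.7288%.
After the change:
Total capital V = 11.84 + 28.61 = 40.45.
Equity: weight = 11.84/40.45 = 0.2927; cost = 12.38%.
Revolver drawn: weight = 28.61/40.45 = 0.7073; after-tax cost = 2.52% × (1 − 34%) = 1.6632%.
WACC = 0.2927 × 12.3800% + 0.7073 × 1.6632% = 4.8001%.
Change in WACC = 4.8001% − 6.7288% = -1.9288 pp.

-1.93 pp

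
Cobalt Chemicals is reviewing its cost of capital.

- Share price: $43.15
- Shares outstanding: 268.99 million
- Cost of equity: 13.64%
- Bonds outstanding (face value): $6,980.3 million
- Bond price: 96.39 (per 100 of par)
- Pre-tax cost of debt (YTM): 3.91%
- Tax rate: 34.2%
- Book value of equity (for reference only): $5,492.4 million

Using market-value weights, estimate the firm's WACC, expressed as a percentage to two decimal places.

Market value of equity E = 43.15 × 268.99m = 11606.9185m. Market value of debt D = 6980.3m × 96.39/100 = 6728.31117m.
Total capital V = 11606.9185 + 6728.31117 = 18335.22967.
Equity: weight = 11606.9185/18335.22967 = 0.6330; cost = 13.64%.
Bonds outstanding: weight = 6728.31117/18335.22967 = 0.3670; after-tax cost = 3.91% × (1 − 34.2%) = 2.5728%.
WACC = 0.6330 × 13.6400% + 0.3670 × 2.5728% = 9.5788%.

9.58%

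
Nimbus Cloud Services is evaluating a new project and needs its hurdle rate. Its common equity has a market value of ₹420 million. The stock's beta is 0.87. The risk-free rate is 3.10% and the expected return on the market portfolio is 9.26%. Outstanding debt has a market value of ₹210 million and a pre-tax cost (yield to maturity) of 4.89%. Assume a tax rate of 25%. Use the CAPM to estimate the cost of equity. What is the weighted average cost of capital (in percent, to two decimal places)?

Market risk premium = 9.26% − 3.1% = 6.16%.
Cost of equity via CAPM: Re = 3.1% + 0.87 × 6.16% = 8.4592%.
Total capital V = 420 + 210 = 630.
Equity: weight = 420/630 = 0.6667; cost = 8.4592%.
Debt: weight = 210/630 = 0.3333; after-tax cost = 4.89% × (1 − 25%) = 3.6675%.
WACC = 0.6667 × 8.4592% + 0.3333 × 3.6675% = 6.8620%.

6.86%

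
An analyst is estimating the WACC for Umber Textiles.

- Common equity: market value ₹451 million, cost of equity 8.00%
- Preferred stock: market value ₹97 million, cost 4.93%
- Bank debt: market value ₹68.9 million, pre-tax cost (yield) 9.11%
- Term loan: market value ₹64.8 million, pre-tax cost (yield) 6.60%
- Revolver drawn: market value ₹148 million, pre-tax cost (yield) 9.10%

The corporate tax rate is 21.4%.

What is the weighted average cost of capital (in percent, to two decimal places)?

7.20%

Total capital V = 451 + 97 + 68.9 + 64.8 + 148 = 829.7.
Equity: weight = 451/829.7 = 0.5436; cost = 8%.
Preferred: weight = 97/829.7 = 0.1169; cost = 4.93%.
Bank debt: weight = 68.9/829.7 = 0.0830; after-tax cost = 9.11% × (1 − 21.4%) = 7.1605%.
Term loan: weight = 64.8/829.7 = 0.0781; after-tax cost = 6.6% × (1 − 21.4%) = 5.1876%.
Revolver drawn: weight = 148/829.7 = 0.1784; after-tax cost = 9.1% × (1 − 21.4%) = 7.1526%.
WACC = 0.5436 × 8.0000% + 0.1169 × 4.9300% + 0.0830 × 7.1605% + 0.0781 × 5.1876% + 0.1784 × 7.1526% = 7.2006%.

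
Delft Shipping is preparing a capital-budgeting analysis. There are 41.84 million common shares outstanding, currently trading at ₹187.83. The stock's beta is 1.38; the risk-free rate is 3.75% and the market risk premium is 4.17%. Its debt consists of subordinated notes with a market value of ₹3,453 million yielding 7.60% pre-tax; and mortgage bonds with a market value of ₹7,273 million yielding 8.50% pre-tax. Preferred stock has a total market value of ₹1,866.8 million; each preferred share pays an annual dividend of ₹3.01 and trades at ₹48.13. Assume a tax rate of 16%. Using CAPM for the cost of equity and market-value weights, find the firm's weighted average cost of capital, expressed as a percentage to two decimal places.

Cost of equity via CAPM: Re = 3.75% + 1.38 × 4.17% = 9.5046%.
Cost of preferred: Rp = 3.01 / 48.13 = 6.2539%.
Market value of equity E = 187.83 × 41.84m = 7858.8072m.
Total capital V = 7858.8072 + 1866.8 + 3453 + 7273 = 20451.6072.
Equity: weight = 7858.8072/20451.6072 = 0.3843; cost = 9.5046%.
Preferred: weight = 1866.8/20451.6072 = 0.0913; cost = 6.2539%.
Subordinated notes: weight = 3453/20451.6072 = 0.1688; after-tax cost = 7.6% × (1 − 16%) = 6.3840%.
Mortgage bonds: weight = 7273/20451.6072 = 0.3556; after-tax cost = 8.5% × (1 − 16%) = 7.1400%.
WACC = 0.3843 × 9.5046% + 0.0913 × 6.2539% + 0.1688 × 6.3840% + 0.3556 × 7.1400% = 7.8401%.

7.84%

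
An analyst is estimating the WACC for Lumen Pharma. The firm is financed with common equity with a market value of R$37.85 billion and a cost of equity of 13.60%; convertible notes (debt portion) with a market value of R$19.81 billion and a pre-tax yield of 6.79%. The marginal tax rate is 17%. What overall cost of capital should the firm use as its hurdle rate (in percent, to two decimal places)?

10.86%

Total capital V = 37.85 + 19.81 = 57.66.
Equity: weight = 37.85/57.66 = 0.6564; cost = 13.6%.
Convertible notes (debt portion): weight = 19.81/57.66 = 0.3436; after-tax cost = 6.79% × (1 − 17%) = 5.6357%.
WACC = 0.6564 × 13.6000% + 0.3436 × 5.6357% = 10.8637%.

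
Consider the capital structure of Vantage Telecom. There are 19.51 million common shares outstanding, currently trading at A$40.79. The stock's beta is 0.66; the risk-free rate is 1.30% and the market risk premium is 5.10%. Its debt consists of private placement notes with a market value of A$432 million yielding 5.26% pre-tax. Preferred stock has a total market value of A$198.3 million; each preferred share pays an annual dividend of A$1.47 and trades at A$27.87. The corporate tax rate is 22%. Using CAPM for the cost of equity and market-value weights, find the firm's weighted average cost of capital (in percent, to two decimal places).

4.58%

Cost of equity via CAPM: Re = 1.3% + 0.66 × 5.1% = 4.6660%.
Cost of preferred: Rp = 1.47 / 27.87 = 5.2745%.
Market value of equity E = 40.79 × 19.51m = 795.8129m.
Total capital V = 795.8129 + 198.3 + 432 = 1426.1129.
Equity: weight = 795.8129/1426.1129 = 0.5580; cost = 4.666%.
Preferred: weight = 198.3/1426.1129 = 0.1390; cost = 5.2745%.
Private placement notes: weight = 432/1426.1129 = 0.3029; after-tax cost = 5.26% × (1 − 22%) = 4.1028%.
WACC = 0.5580 × 4.6660% + 0.1390 × 5.2745% + 0.3029 × 4.1028% = 4.5800%.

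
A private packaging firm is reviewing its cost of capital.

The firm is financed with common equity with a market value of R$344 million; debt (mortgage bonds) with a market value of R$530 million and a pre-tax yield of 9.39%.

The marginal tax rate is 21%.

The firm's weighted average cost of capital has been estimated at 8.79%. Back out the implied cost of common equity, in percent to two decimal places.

Total capital V = 344 + 530 = 874.
Equity weight = 344/874 = 0.3936.
Mortgage bonds weight = 530/874 = 0.6064.
Debt contribution = 0.6064 × 9.39% × (1 − 21%) = 4.4984%.
Required equity contribution = 8.79% − 4.4984% = 4.2916%.
Re = 4.2916% / 0.3936 = 10.9037%.

10.90%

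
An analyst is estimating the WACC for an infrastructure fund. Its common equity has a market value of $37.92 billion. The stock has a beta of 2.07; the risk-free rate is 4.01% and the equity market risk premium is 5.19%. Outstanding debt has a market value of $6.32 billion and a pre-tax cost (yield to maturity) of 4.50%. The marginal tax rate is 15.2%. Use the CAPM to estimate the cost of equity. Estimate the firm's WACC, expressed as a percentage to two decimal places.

Cost of equity via CAPM: Re = 4.01% + 2.07 × 5.19% = 14.7533%.
Total capital V = 37.92 + 6.32 = 44.24.
Equity: weight = 37.92/44.24 = 0.8571; cost = 14.7533%.
Debt: weight = 6.32/44.24 = 0.1429; after-tax cost = 4.5% × (1 − 15.2%) = 3.8160%.
WACC = 0.8571 × 14.7533% + 0.1429 × 3.8160% = 13.1908%.

13.19%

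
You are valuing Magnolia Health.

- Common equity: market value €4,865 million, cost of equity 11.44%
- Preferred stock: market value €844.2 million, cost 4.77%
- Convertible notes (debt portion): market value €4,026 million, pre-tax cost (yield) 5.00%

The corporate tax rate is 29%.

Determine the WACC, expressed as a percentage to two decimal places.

Total capital V = 4865 + 844.2 + 4026 = 9735.2.
Equity: weight = 4865/9735.2 = 0.4997; cost = 11.44%.
Preferred: weight = 844.2/9735.2 = 0.0867; cost = 4.77%.
Convertible notes (debt portion): weight = 4026/9735.2 = 0.4136; after-tax cost = 5% × (1 − 29%) = 3.5500%.
WACC = 0.4997 × 11.4400% + 0.0867 × 4.7700% + 0.4136 × 3.5500% = 7.5987%.

7.60%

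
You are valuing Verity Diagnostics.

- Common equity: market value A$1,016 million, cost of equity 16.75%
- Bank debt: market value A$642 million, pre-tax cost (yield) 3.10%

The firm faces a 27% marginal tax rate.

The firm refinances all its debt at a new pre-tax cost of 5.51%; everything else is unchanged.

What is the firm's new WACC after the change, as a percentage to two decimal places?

After the change:
Total capital V = 1016 + 642 = 1658.
Equity: weight = 1016/1658 = 0.6128; cost = 16.75%.
Bank debt: weight = 642/1658 = 0.3872; after-tax cost = 5.51% × (1 − 27%) = 4.0223%.
WACC = 0.6128 × 16.7500% + 0.3872 × 4.0223% = 11.8217%.

11.82%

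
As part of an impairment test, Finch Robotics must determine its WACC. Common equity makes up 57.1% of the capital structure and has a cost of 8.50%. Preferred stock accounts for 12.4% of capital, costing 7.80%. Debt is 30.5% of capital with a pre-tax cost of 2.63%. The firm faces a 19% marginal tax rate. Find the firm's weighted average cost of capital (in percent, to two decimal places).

6.47%

After-tax cost of debt = 2.63% × (1 − 19%) = 2.1303%.
WACC = 0.571 × 8.5000% + 0.124 × 7.8000% + 0.305 × 2.1303% = 6.4704%.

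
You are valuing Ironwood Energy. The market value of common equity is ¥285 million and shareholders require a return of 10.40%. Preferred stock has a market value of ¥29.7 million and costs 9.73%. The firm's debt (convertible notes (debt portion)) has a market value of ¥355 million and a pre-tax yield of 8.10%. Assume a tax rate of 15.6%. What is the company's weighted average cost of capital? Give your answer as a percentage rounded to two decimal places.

Total capital V = 285 + 29.7 + 355 = 669.7.
Equity: weight = 285/669.7 = 0.4256; cost = 10.4%.
Preferred: weight = 29.7/669.7 = 0.0443; cost = 9.73%.
Convertible notes (debt portion): weight = 355/669.7 = 0.5301; after-tax cost = 8.1% × (1 − 15.6%) = 6.8364%.
WACC = 0.4256 × 10.4000% + 0.0443 × 9.7300% + 0.5301 × 6.8364% = 8.4813%.

8.48%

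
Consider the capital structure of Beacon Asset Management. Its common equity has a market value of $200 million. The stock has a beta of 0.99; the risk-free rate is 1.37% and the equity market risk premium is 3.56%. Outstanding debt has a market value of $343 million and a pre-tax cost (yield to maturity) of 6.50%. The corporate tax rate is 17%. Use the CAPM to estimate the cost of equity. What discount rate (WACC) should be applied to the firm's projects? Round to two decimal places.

Cost of equity via CAPM: Re = 1.37% + 0.99 × 3.56% = 4.8944%.
Total capital V = 200 + 343 = 543.
Equity: weight = 200/543 = 0.3683; cost = 4.8944%.
Debt: weight = 343/543 = 0.6317; after-tax cost = 6.5% × (1 − 17%) = 5.3950%.
WACC = 0.3683 × 4.8944% + 0.6317 × 5.3950% = 5.2106%.

5.21%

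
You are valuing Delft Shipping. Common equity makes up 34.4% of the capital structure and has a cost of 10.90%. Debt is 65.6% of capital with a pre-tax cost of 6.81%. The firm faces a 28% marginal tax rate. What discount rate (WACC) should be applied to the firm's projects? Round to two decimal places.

6.97%

After-tax cost of debt = 6.81% × (1 − 28%) = 4.9032%.
WACC = 0.344 × 10.9000% + 0.656 × 4.9032% = 6.9661%.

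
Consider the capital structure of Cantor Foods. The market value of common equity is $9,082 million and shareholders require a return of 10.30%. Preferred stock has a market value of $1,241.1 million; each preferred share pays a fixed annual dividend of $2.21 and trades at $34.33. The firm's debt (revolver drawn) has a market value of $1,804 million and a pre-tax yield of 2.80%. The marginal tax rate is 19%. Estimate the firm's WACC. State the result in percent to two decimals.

8.71%

Cost of preferred: Rp = 2.21 / 34.33 = 6.4375%.
Total capital V = 9082 + 1241.1 + 1804 = 12127.1.
Equity: weight = 9082/12127.1 = 0.7489; cost = 10.3%.
Preferred: weight = 1241.1/12127.1 = 0.1023; cost = 6.4375%.
Revolver drawn: weight = 1804/12127.1 = 0.1488; after-tax cost = 2.8% × (1 − 19%) = 2.2680%.
WACC = 0.7489 × 10.3000% + 0.1023 × 6.4375% + 0.1488 × 2.2680% = 8.7099%.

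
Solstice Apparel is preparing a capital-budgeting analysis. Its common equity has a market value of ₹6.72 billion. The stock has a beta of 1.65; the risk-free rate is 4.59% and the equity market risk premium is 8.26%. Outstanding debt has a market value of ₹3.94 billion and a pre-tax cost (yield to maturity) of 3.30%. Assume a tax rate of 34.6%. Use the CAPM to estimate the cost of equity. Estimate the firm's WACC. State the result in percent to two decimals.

12.28%

Cost of equity via CAPM: Re = 4.59% + 1.65 × 8.26% = 18.2190%.
Total capital V = 6.72 + 3.94 = 10.66.
Equity: weight = 6.72/10.66 = 0.6304; cost = 18.219%.
Debt: weight = 3.94/10.66 = 0.3696; after-tax cost = 3.3% × (1 − 34.6%) = 2.1582%.
WACC = 0.6304 × 18.2190% + 0.3696 × 2.1582% = 12.2828%.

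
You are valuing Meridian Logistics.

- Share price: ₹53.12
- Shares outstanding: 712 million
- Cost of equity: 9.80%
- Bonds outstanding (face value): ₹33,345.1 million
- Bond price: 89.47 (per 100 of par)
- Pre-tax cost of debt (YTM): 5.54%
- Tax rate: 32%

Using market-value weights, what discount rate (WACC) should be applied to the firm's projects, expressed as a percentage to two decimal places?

Market value of equity E = 53.12 × 712m = 37821.44m. Market value of debt D = 33345.1m × 89.47/100 = 29833.86097m.
Total capital V = 37821.44 + 29833.86097 = 67655.30097.
Equity: weight = 37821.44/67655.30097 = 0.5590; cost = 9.8%.
Bonds outstanding: weight = 29833.86097/67655.30097 = 0.4410; after-tax cost = 5.54% × (1 − 32%) = 3.7672%.
WACC = 0.5590 × 9.8000% + 0.4410 × 3.7672% = 7.1397%.

7.14%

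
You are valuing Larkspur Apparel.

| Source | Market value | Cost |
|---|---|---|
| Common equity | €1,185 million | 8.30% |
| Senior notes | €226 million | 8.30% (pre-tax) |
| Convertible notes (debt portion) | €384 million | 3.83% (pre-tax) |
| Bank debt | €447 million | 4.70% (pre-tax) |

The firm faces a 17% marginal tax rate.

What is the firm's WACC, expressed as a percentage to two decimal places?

Total capital V = 1185 + 226 + 384 + 447 = 2242.
Equity: weight = 1185/2242 = 0.5285; cost = 8.3%.
Senior notes: weight = 226/2242 = 0.1008; after-tax cost = 8.3% × (1 − 17%) = 6.8890%.
Convertible notes (debt portion): weight = 384/2242 = 0.1713; after-tax cost = 3.83% × (1 − 17%) = 3.1789%.
Bank debt: weight = 447/2242 = 0.1994; after-tax cost = 4.7% × (1 − 17%) = 3.9010%.
WACC = 0.5285 × 8.3000% + 0.1008 × 6.8890% + 0.1713 × 3.1789% + 0.1994 × 3.9010% = 6.4036%.

6.40%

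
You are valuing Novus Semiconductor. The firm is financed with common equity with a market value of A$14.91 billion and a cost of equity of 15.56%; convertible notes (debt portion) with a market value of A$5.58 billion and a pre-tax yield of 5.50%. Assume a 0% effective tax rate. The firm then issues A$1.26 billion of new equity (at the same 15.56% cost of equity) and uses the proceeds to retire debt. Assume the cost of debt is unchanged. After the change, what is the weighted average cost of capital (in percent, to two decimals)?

After the change:
Total capital V = 16.17 + 4.32 = 20.49.
Equity: weight = 16.17/20.49 = 0.7892; cost = 15.56%.
Convertible notes (debt portion): weight = 4.32/20.49 = 0.2108; after-tax cost = 5.5% × (1 − 0%) = 5.5000%.
WACC = 0.7892 × 15.5600% + 0.2108 × 5.5000% = 13.4390%.

13.44%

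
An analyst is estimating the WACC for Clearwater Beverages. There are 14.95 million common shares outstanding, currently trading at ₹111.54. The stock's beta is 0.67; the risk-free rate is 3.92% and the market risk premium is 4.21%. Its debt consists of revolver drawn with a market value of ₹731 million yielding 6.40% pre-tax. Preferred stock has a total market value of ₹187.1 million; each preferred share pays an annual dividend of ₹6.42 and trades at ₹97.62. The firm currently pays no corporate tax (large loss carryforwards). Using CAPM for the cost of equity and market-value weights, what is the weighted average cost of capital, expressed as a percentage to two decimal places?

6.63%

Cost of equity via CAPM: Re = 3.92% + 0.67 × 4.21% = 6.7407%.
Cost of preferred: Rp = 6.42 / 97.62 = 6.5765%.
Market value of equity E = 111.54 × 14.95m = 1667.523m.
Total capital V = 1667.523 + 187.1 + 731 = 2585.623.
Equity: weight = 1667.523/2585.623 = 0.6449; cost = 6.7407%.
Preferred: weight = 187.1/2585.623 = 0.0724; cost = 6.5765%.
Revolver drawn: weight = 731/2585.623 = 0.2827; after-tax cost = 6.4% × (1 − 0%) = 6.4000%.
WACC = 0.6449 × 6.7407% + 0.0724 × 6.5765% + 0.2827 × 6.4000% = 6.6325%.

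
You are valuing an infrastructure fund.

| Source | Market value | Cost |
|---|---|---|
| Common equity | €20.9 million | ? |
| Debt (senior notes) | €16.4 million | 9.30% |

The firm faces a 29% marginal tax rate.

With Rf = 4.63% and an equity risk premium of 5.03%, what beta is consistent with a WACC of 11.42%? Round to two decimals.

Total capital V = 20.9 + 16.4 = 37.3.
Equity weight = 20.9/37.3 = 0.5603.
Senior notes weight = 16.4/37.3 = 0.4397.
Debt contribution = 0.4397 × 9.3% × (1 − 29%) = 2.9032%.
Required equity contribution = 11.42% − 2.9032% = 8.5168%  ⇒  Re = 15.1998%.
CAPM: 15.1998% = 4.63% + β × 5.03%  ⇒  β = 2.1014.

2.10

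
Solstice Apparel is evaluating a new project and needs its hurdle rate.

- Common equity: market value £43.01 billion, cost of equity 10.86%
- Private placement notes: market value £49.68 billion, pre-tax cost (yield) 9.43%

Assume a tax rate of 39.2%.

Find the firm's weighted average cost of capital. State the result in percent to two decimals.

8.11%

Total capital V = 43.01 + 49.68 = 92.69.
Equity: weight = 43.01/92.69 = 0.4640; cost = 10.86%.
Private placement notes: weight = 49.68/92.69 = 0.5360; after-tax cost = 9.43% × (1 − 39.2%) = 5.7334%.
WACC = 0.4640 × 10.8600% + 0.5360 × 5.7334% = 8.1123%.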